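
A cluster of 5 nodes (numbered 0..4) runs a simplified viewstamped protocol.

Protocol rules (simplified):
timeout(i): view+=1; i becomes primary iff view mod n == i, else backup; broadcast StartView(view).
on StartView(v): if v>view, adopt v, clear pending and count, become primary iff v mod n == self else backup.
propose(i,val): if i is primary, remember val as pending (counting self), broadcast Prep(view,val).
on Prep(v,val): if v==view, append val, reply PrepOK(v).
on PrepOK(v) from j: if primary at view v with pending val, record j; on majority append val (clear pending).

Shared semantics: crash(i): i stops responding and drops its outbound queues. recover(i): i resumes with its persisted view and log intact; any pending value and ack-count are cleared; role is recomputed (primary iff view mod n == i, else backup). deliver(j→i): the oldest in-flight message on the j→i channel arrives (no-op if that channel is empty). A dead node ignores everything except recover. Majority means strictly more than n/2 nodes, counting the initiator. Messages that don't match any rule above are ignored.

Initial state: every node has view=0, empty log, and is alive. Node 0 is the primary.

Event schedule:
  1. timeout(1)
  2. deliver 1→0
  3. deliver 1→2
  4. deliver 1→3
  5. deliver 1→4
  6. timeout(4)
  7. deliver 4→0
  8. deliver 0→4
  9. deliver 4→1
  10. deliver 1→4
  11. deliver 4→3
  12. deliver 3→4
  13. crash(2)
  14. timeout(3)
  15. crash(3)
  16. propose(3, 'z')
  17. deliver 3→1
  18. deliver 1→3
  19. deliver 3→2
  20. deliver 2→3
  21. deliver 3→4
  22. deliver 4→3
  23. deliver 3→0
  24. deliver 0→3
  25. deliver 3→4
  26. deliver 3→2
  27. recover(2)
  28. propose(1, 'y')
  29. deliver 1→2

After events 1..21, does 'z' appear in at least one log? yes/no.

1. timeout(1):  <1:prim v1 ->
2. deliver 1→0:  <0:back v1 ->
3. deliver 1→2:  <2:back v1 ->
4. deliver 1→3:  <3:back v1 ->
5. deliver 1→4:  <4:back v1 ->
6. timeout(4):  <4:back v2 ->
7. deliver 4→0:  <0:back v2 ->
8. deliver 0→4:  nop
9. deliver 4→1:  <1:back v2 ->
10. deliver 1→4:  nop
11. deliver 4→3:  <3:back v2 ->
12. deliver 3→4:  nop
13. crash(2):  <2:✗back v1 ->
14. timeout(3):  <3:prim v3 ->
15. crash(3):  <3:✗prim v3 ->
16. propose(3,'z'):  nop
17. deliver 3→1:  nop
18. deliver 1→3:  nop
19. deliver 3→2:  nop
20. deliver 2→3:  nop
21. deliver 3→4:  nop

no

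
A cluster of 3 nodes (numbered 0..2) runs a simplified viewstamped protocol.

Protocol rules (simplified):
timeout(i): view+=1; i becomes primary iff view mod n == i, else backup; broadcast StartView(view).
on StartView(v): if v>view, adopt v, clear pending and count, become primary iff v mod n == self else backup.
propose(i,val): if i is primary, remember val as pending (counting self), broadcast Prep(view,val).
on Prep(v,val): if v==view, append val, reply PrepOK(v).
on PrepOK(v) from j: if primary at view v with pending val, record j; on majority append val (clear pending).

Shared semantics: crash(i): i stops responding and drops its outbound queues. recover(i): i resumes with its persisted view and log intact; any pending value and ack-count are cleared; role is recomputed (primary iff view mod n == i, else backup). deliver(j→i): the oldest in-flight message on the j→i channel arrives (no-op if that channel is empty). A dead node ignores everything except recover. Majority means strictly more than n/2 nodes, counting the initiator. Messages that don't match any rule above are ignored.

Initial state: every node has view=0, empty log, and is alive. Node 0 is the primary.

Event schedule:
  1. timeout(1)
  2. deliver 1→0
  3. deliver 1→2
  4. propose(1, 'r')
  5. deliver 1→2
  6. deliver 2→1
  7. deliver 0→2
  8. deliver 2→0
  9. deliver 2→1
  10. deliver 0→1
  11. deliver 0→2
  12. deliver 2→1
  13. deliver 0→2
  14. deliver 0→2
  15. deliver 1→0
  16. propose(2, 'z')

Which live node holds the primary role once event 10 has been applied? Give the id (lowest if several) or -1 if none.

e1 timeout(1): 1[prim,v=1,-]
e2 deliver 1→0: 0[back,v=1,-]
e3 deliver 1→2: 2[back,v=1,-]
e4 propose(1,'r'): ·
e5 deliver 1→2: 2[back,v=1,r]
e6 deliver 2→1: 1[prim,v=1,r]
e7 deliver 0→2: ·
e8 deliver 2→0: ·
e9 deliver 2→1: ·
e10 deliver 0→1: ·

1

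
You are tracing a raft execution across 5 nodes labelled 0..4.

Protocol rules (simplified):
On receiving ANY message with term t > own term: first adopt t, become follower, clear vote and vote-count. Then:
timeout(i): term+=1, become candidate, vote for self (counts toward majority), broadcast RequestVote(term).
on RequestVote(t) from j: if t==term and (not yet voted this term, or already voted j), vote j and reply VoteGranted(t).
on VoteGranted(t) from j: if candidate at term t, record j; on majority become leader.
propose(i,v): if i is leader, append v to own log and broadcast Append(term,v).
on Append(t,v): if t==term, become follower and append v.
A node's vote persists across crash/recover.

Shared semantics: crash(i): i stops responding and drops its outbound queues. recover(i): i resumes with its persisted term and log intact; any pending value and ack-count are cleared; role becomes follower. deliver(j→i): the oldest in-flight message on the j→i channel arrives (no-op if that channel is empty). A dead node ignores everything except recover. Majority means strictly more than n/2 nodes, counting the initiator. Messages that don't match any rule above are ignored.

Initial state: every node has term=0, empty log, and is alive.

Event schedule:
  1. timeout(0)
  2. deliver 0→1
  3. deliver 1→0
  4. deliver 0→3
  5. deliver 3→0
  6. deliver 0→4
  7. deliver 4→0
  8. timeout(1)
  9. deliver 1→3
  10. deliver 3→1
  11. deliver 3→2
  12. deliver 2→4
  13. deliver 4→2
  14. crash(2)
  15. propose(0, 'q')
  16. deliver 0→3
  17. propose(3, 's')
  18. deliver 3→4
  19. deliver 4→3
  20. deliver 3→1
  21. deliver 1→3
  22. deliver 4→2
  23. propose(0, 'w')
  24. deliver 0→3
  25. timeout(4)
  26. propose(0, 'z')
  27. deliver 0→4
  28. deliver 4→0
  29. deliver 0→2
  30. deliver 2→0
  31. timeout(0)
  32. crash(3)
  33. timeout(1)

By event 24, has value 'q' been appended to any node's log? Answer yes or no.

yes

[1] timeout(0) → N0(cand t1 [-])
[2] deliver 0→1 → N1(foll t1 [-])
[3] deliver 1→0 → ∅
[4] deliver 0→3 → N3(foll t1 [-])
[5] deliver 3→0 → N0(lead t1 [-])
[6] deliver 0→4 → N4(foll t1 [-])
[7] deliver 4→0 → ∅
[8] timeout(1) → N1(cand t2 [-])
[9] deliver 1→3 → N3(foll t2 [-])
[10] deliver 3→1 → ∅
[11] deliver 3→2 → ∅
[12] deliver 2→4 → ∅
[13] deliver 4→2 → ∅
[14] crash(2) → N2(✗foll t0 [-])
[15] propose(0,'q') → N0(lead t1 [q])
[16] deliver 0→3 → ∅
[17] propose(3,'s') → ∅
[18] deliver 3→4 → ∅
[19] deliver 4→3 → ∅
[20] deliver 3→1 → ∅
[21] deliver 1→3 → ∅
[22] deliver 4→2 → ∅
[23] propose(0,'w') → N0(lead t1 [q,w])
[24] deliver 0→3 → ∅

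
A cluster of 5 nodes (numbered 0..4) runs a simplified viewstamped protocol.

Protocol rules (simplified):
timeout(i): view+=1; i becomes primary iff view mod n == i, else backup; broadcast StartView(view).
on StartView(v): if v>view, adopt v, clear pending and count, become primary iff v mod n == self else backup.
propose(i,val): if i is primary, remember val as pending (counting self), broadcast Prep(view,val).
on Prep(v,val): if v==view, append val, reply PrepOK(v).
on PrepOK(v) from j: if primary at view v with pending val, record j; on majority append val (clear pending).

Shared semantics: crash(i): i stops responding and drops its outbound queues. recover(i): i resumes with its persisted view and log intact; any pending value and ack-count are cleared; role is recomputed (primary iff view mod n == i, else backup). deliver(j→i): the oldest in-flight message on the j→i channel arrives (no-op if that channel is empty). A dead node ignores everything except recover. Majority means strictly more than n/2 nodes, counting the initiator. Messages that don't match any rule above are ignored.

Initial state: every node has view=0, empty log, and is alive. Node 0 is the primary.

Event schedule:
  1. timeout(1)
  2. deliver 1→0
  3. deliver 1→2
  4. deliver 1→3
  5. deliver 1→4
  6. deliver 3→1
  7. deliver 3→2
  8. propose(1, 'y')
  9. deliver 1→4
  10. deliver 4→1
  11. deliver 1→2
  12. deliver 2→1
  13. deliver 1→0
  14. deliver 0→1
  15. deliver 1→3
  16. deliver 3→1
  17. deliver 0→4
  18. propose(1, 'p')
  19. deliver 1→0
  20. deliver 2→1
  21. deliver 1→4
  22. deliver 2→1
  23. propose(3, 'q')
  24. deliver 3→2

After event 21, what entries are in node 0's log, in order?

y,p

step 1 timeout(1): 1={prim,v=1,log=-}
step 2 deliver 1→0: 0={back,v=1,log=-}
step 3 deliver 1→2: 2={back,v=1,log=-}
step 4 deliver 1→3: 3={back,v=1,log=-}
step 5 deliver 1→4: 4={back,v=1,log=-}
step 6 deliver 3→1: —
step 7 deliver 3→2: —
step 8 propose(1,'y'): —
step 9 deliver 1→4: 4={back,v=1,log=y}
step 10 deliver 4→1: —
step 11 deliver 1→2: 2={back,v=1,log=y}
step 12 deliver 2→1: 1={prim,v=1,log=y}
step 13 deliver 1→0: 0={back,v=1,log=y}
step 14 deliver 0→1: —
step 15 deliver 1→3: 3={back,v=1,log=y}
step 16 deliver 3→1: —
step 17 deliver 0→4: —
step 18 propose(1,'p'): —
step 19 deliver 1→0: 0={back,v=1,log=y,p}
step 20 deliver 2→1: —
step 21 deliver 1→4: 4={back,v=1,log=y,p}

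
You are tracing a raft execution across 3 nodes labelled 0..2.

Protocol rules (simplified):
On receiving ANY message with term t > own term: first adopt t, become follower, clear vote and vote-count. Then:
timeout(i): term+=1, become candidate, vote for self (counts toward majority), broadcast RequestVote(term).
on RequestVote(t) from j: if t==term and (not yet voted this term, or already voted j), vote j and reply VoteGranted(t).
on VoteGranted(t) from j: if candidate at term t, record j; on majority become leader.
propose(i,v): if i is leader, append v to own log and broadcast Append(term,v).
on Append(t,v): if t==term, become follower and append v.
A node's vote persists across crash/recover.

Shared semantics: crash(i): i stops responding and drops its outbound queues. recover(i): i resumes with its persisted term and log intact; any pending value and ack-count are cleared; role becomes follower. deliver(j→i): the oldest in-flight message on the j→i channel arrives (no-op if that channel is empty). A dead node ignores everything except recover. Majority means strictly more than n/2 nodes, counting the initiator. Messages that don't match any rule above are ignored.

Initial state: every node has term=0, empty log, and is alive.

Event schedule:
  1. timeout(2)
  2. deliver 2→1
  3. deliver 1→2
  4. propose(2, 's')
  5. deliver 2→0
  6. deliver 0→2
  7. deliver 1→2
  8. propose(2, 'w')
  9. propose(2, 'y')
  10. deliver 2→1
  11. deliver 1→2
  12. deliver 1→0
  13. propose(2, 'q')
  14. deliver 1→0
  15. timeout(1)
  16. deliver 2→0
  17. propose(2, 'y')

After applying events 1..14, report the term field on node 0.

step 1 timeout(2): 2={cand,t=1,log=-}
step 2 deliver 2→1: 1={foll,t=1,log=-}
step 3 deliver 1→2: 2={lead,t=1,log=-}
step 4 propose(2,'s'): 2={lead,t=1,log=s}
step 5 deliver 2→0: 0={foll,t=1,log=-}
step 6 deliver 0→2: —
step 7 deliver 1→2: —
step 8 propose(2,'w'): 2={lead,t=1,log=s,w}
step 9 propose(2,'y'): 2={lead,t=1,log=s,w,y}
step 10 deliver 2→1: 1={foll,t=1,log=s}
step 11 deliver 1→2: —
step 12 deliver 1→0: —
step 13 propose(2,'q'): 2={lead,t=1,log=s,w,y,q}
step 14 deliver 1→0: —

1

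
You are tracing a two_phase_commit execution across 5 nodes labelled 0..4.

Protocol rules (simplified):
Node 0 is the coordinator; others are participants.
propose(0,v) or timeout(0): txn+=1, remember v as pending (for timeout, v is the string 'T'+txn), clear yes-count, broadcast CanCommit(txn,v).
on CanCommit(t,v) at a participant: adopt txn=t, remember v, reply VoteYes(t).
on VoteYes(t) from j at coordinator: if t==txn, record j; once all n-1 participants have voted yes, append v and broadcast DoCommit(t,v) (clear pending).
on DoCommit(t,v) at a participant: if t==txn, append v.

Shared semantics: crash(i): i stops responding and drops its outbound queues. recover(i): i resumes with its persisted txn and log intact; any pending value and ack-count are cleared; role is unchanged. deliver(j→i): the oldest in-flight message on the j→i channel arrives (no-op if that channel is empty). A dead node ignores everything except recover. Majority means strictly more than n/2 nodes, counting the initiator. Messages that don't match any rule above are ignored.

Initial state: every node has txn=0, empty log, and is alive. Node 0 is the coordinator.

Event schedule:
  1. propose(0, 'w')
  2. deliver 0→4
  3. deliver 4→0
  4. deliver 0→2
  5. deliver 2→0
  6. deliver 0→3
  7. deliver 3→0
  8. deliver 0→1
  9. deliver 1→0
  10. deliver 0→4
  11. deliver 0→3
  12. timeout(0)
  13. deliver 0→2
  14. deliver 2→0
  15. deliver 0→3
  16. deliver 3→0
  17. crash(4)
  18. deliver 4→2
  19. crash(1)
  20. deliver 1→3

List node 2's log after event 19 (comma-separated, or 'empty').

step 1 propose(0,'w'): 0={coor,t=1,log=-}
step 2 deliver 0→4: 4={part,t=1,log=-}
step 3 deliver 4→0: —
step 4 deliver 0→2: 2={part,t=1,log=-}
step 5 deliver 2→0: —
step 6 deliver 0→3: 3={part,t=1,log=-}
step 7 deliver 3→0: —
step 8 deliver 0→1: 1={part,t=1,log=-}
step 9 deliver 1→0: 0={coor,t=1,log=w}
step 10 deliver 0→4: 4={part,t=1,log=w}
step 11 deliver 0→3: 3={part,t=1,log=w}
step 12 timeout(0): 0={coor,t=2,log=w}
step 13 deliver 0→2: 2={part,t=1,log=w}
step 14 deliver 2→0: —
step 15 deliver 0→3: 3={part,t=2,log=w}
step 16 deliver 3→0: —
step 17 crash(4): 4={✗part,t=1,log=w}
step 18 deliver 4→2: —
step 19 crash(1): 1={✗part,t=1,log=-}

w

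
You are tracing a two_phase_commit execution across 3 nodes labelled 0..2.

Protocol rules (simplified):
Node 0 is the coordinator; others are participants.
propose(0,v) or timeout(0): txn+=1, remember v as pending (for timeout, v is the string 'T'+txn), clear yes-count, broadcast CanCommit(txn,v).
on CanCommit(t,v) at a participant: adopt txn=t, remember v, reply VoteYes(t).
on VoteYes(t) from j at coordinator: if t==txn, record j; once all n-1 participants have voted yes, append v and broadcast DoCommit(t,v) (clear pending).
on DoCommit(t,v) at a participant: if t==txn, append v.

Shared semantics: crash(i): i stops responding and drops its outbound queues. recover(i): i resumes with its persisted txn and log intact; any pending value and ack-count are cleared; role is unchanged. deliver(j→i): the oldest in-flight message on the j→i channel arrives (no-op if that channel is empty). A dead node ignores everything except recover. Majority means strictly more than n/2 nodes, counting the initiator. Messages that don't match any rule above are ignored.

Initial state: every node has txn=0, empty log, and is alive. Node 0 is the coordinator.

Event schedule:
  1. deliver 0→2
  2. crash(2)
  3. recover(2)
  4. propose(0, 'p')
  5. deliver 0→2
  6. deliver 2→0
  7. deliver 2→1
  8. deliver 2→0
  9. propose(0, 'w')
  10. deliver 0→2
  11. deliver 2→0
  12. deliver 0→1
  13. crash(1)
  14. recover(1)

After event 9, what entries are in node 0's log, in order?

empty

step 1 deliver 0→2: —
step 2 crash(2): 2={✗part,t=0,log=-}
step 3 recover(2): 2={part,t=0,log=-}
step 4 propose(0,'p'): 0={coor,t=1,log=-}
step 5 deliver 0→2: 2={part,t=1,log=-}
step 6 deliver 2→0: —
step 7 deliver 2→1: —
step 8 deliver 2→0: —
step 9 propose(0,'w'): 0={coor,t=2,log=-}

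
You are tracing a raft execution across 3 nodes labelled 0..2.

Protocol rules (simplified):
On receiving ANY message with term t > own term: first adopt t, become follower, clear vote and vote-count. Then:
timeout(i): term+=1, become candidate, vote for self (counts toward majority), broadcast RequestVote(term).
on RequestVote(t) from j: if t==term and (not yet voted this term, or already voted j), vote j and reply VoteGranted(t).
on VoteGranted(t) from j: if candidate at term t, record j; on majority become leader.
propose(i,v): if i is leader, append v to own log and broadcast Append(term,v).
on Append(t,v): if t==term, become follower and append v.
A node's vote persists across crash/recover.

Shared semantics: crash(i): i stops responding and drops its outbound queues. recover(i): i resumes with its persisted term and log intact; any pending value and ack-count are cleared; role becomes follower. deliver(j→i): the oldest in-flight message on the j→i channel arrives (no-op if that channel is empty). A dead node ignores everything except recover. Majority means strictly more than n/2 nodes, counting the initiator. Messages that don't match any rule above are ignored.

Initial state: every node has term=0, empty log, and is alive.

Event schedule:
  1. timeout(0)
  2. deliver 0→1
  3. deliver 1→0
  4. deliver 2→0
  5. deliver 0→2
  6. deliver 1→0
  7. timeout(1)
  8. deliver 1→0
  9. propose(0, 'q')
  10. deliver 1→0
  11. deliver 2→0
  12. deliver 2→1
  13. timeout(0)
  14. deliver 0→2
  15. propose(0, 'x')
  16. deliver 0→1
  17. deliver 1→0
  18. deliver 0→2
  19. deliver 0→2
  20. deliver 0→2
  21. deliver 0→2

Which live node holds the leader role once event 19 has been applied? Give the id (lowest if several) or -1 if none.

step 1 timeout(0): 0={cand,t=1,log=-}
step 2 deliver 0→1: 1={foll,t=1,log=-}
step 3 deliver 1→0: 0={lead,t=1,log=-}
step 4 deliver 2→0: —
step 5 deliver 0→2: 2={foll,t=1,log=-}
step 6 deliver 1→0: —
step 7 timeout(1): 1={cand,t=2,log=-}
step 8 deliver 1→0: 0={foll,t=2,log=-}
step 9 propose(0,'q'): —
step 10 deliver 1→0: —
step 11 deliver 2→0: —
step 12 deliver 2→1: —
step 13 timeout(0): 0={cand,t=3,log=-}
step 14 deliver 0→2: 2={foll,t=3,log=-}
step 15 propose(0,'x'): —
step 16 deliver 0→1: 1={lead,t=2,log=-}
step 17 deliver 1→0: —
step 18 deliver 0→2: —
step 19 deliver 0→2: —

1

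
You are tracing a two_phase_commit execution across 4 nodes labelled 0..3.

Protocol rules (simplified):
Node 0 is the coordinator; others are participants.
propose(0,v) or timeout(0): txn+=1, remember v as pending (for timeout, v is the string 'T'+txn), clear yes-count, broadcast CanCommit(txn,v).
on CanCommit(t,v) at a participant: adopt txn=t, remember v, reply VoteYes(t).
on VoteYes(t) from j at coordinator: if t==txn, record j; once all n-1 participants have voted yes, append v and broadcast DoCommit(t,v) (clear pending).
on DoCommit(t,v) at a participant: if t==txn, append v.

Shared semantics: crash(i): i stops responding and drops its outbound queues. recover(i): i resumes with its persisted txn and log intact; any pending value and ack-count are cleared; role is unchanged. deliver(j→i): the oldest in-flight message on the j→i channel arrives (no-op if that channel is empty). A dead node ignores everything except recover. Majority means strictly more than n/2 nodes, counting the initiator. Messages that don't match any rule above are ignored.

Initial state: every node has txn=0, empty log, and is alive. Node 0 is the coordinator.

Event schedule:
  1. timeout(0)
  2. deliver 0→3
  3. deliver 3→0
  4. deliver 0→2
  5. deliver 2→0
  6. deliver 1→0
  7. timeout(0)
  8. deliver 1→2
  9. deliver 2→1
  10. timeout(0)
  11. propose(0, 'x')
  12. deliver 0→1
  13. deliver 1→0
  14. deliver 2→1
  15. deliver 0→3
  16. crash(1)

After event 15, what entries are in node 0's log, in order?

empty

e1 timeout(0): 0[coor,t=1,-]
e2 deliver 0→3: 3[part,t=1,-]
e3 deliver 3→0: ·
e4 deliver 0→2: 2[part,t=1,-]
e5 deliver 2→0: ·
e6 deliver 1→0: ·
e7 timeout(0): 0[coor,t=2,-]
e8 deliver 1→2: ·
e9 deliver 2→1: ·
e10 timeout(0): 0[coor,t=3,-]
e11 propose(0,'x'): 0[coor,t=4,-]
e12 deliver 0→1: 1[part,t=1,-]
e13 deliver 1→0: ·
e14 deliver 2→1: ·
e15 deliver 0→3: 3[part,t=2,-]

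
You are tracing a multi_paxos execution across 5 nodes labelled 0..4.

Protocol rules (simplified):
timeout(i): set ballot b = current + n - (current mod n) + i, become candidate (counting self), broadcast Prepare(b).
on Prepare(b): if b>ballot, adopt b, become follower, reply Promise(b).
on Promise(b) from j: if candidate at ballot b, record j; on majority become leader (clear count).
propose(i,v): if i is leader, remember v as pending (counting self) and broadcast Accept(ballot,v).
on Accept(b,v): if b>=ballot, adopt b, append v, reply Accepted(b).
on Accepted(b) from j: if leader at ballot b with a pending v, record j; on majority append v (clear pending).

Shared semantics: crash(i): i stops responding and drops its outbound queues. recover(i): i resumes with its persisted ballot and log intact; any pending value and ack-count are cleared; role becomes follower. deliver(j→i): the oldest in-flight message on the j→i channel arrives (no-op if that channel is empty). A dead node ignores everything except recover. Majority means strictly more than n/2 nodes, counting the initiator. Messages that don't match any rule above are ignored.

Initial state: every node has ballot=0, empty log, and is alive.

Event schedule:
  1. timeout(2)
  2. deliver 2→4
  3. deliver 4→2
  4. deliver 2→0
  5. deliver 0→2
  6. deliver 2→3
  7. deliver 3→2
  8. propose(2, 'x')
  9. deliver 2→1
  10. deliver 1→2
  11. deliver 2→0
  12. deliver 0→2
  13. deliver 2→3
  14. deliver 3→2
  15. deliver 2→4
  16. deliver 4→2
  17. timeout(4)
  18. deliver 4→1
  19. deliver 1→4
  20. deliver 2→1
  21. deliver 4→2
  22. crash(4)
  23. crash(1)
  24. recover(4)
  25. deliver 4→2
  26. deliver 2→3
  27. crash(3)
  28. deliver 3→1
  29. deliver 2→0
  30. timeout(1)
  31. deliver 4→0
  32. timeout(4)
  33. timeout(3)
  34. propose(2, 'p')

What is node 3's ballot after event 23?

step 1 timeout(2): 2={cand,b=7,log=-}
step 2 deliver 2→4: 4={foll,b=7,log=-}
step 3 deliver 4→2: —
step 4 deliver 2→0: 0={foll,b=7,log=-}
step 5 deliver 0→2: 2={lead,b=7,log=-}
step 6 deliver 2→3: 3={foll,b=7,log=-}
step 7 deliver 3→2: —
step 8 propose(2,'x'): —
step 9 deliver 2→1: 1={foll,b=7,log=-}
step 10 deliver 1→2: —
step 11 deliver 2→0: 0={foll,b=7,log=x}
step 12 deliver 0→2: —
step 13 deliver 2→3: 3={foll,b=7,log=x}
step 14 deliver 3→2: 2={lead,b=7,log=x}
step 15 deliver 2→4: 4={foll,b=7,log=x}
step 16 deliver 4→2: —
step 17 timeout(4): 4={cand,b=14,log=x}
step 18 deliver 4→1: 1={foll,b=14,log=-}
step 19 deliver 1→4: —
step 20 deliver 2→1: —
step 21 deliver 4→2: 2={foll,b=14,log=x}
step 22 crash(4): 4={✗cand,b=14,log=x}
step 23 crash(1): 1={✗foll,b=14,log=-}

7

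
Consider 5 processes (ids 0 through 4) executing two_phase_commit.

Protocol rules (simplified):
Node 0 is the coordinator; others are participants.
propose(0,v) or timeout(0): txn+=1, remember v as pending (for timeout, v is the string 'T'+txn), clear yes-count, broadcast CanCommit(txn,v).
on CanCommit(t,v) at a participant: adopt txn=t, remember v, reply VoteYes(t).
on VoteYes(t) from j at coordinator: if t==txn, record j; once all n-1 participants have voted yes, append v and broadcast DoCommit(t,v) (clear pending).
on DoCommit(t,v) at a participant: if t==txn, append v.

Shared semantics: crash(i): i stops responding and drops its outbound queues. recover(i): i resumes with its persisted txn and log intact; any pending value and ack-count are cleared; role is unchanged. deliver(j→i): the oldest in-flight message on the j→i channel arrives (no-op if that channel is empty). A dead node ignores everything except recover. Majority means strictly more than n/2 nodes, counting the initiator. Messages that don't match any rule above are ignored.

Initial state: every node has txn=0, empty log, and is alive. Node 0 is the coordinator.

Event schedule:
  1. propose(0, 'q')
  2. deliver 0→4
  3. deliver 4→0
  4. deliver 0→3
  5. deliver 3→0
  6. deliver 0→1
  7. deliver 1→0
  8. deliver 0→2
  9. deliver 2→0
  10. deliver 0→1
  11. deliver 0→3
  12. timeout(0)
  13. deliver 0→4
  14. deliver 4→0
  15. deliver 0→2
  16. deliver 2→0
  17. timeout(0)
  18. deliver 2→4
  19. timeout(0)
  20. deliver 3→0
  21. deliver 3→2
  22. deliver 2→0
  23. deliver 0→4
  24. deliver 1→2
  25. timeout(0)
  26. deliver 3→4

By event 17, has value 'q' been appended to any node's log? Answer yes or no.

yes

[1] propose(0,'q') → N0(coor t1 [-])
[2] deliver 0→4 → N4(part t1 [-])
[3] deliver 4→0 → ∅
[4] deliver 0→3 → N3(part t1 [-])
[5] deliver 3→0 → ∅
[6] deliver 0→1 → N1(part t1 [-])
[7] deliver 1→0 → ∅
[8] deliver 0→2 → N2(part t1 [-])
[9] deliver 2→0 → N0(coor t1 [q])
[10] deliver 0→1 → N1(part t1 [q])
[11] deliver 0→3 → N3(part t1 [q])
[12] timeout(0) → N0(coor t2 [q])
[13] deliver 0→4 → N4(part t1 [q])
[14] deliver 4→0 → ∅
[15] deliver 0→2 → N2(part t1 [q])
[16] deliver 2→0 → ∅
[17] timeout(0) → N0(coor t3 [q])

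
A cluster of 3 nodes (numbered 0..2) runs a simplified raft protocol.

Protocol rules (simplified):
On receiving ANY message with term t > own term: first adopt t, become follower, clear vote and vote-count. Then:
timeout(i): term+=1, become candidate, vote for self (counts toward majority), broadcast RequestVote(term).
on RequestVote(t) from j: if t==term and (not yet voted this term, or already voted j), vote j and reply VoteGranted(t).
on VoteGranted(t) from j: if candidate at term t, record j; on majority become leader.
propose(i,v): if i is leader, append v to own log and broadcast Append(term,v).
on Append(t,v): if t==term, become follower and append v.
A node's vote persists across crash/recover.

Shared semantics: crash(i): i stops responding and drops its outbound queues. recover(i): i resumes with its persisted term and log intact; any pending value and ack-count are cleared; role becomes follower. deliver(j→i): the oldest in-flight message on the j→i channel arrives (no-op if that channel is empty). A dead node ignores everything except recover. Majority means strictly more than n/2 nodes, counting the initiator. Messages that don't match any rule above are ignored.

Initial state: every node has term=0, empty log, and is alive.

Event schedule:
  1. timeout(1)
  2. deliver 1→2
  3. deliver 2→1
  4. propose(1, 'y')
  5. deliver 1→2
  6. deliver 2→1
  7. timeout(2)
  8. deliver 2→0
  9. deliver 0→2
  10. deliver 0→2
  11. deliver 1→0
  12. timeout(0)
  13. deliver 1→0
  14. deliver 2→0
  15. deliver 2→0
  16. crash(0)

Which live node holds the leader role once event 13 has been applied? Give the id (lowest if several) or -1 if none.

[1] timeout(1) → N1(cand t1 [-])
[2] deliver 1→2 → N2(foll t1 [-])
[3] deliver 2→1 → N1(lead t1 [-])
[4] propose(1,'y') → N1(lead t1 [y])
[5] deliver 1→2 → N2(foll t1 [y])
[6] deliver 2→1 → ∅
[7] timeout(2) → N2(cand t2 [y])
[8] deliver 2→0 → N0(foll t2 [-])
[9] deliver 0→2 → N2(lead t2 [y])
[10] deliver 0→2 → ∅
[11] deliver 1→0 → ∅
[12] timeout(0) → N0(cand t3 [-])
[13] deliver 1→0 → ∅

1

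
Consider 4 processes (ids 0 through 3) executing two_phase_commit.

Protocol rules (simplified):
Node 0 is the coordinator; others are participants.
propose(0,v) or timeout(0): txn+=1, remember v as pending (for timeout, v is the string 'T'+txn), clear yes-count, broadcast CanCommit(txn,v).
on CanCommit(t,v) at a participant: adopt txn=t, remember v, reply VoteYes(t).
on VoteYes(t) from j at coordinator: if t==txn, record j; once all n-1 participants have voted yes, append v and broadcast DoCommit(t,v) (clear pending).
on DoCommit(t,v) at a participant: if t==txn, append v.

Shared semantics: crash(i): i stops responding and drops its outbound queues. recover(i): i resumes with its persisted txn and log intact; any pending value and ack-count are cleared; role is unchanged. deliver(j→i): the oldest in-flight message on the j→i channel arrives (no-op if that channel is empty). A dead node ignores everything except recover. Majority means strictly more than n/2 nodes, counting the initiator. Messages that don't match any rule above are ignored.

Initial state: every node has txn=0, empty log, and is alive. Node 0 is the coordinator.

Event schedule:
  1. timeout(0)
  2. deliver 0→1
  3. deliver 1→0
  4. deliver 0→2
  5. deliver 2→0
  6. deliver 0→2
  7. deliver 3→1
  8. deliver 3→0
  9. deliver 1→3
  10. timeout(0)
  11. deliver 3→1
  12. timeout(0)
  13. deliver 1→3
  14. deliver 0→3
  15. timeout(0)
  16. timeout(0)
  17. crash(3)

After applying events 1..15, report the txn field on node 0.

4

step 1 timeout(0): 0={coor,t=1,log=-}
step 2 deliver 0→1: 1={part,t=1,log=-}
step 3 deliver 1→0: —
step 4 deliver 0→2: 2={part,t=1,log=-}
step 5 deliver 2→0: —
step 6 deliver 0→2: —
step 7 deliver 3→1: —
step 8 deliver 3→0: —
step 9 deliver 1→3: —
step 10 timeout(0): 0={coor,t=2,log=-}
step 11 deliver 3→1: —
step 12 timeout(0): 0={coor,t=3,log=-}
step 13 deliver 1→3: —
step 14 deliver 0→3: 3={part,t=1,log=-}
step 15 timeout(0): 0={coor,t=4,log=-}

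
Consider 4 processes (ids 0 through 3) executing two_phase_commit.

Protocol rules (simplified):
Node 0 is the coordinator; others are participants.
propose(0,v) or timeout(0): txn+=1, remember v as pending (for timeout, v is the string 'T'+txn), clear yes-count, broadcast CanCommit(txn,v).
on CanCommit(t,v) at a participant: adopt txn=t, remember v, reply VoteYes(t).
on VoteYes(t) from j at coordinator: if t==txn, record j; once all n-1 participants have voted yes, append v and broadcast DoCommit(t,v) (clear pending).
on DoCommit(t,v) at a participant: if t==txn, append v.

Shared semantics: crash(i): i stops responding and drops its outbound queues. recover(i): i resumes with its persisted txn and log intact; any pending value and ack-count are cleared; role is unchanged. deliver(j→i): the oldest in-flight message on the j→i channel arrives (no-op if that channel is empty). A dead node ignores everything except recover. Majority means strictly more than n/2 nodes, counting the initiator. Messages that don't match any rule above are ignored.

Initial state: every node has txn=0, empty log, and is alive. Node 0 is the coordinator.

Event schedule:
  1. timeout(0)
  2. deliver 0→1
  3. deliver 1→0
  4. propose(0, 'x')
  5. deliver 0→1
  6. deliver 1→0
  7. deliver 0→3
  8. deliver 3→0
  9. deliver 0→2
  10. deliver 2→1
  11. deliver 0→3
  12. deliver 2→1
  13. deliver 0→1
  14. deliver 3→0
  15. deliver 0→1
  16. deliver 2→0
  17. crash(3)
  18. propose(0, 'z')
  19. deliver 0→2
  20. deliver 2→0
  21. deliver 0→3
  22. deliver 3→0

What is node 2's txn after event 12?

e1 timeout(0): 0[coor,t=1,-]
e2 deliver 0→1: 1[part,t=1,-]
e3 deliver 1→0: ·
e4 propose(0,'x'): 0[coor,t=2,-]
e5 deliver 0→1: 1[part,t=2,-]
e6 deliver 1→0: ·
e7 deliver 0→3: 3[part,t=1,-]
e8 deliver 3→0: ·
e9 deliver 0→2: 2[part,t=1,-]
e10 deliver 2→1: ·
e11 deliver 0→3: 3[part,t=2,-]
e12 deliver 2→1: ·

1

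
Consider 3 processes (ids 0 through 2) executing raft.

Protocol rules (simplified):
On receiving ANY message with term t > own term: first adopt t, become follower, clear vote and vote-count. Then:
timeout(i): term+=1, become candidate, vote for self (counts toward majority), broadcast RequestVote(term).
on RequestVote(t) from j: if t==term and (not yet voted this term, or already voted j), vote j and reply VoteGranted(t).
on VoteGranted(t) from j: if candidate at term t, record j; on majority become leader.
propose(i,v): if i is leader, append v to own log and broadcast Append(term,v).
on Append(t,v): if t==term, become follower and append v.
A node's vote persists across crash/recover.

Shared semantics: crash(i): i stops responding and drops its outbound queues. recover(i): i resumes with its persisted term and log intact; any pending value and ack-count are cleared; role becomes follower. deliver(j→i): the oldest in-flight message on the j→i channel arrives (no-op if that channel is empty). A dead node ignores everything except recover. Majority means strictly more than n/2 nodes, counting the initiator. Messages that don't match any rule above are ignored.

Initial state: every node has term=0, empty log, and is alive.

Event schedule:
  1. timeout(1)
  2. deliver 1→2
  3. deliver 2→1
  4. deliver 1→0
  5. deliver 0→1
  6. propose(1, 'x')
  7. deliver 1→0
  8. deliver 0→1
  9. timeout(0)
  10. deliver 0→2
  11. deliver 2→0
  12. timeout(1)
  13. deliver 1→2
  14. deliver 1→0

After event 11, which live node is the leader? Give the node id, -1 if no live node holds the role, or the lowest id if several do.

1. timeout(1):  <1:cand t1 ->
2. deliver 1→2:  <2:foll t1 ->
3. deliver 2→1:  <1:lead t1 ->
4. deliver 1→0:  <0:foll t1 ->
5. deliver 0→1:  nop
6. propose(1,'x'):  <1:lead t1 x>
7. deliver 1→0:  <0:foll t1 x>
8. deliver 0→1:  nop
9. timeout(0):  <0:cand t2 x>
10. deliver 0→2:  <2:foll t2 ->
11. deliver 2→0:  <0:lead t2 x>

0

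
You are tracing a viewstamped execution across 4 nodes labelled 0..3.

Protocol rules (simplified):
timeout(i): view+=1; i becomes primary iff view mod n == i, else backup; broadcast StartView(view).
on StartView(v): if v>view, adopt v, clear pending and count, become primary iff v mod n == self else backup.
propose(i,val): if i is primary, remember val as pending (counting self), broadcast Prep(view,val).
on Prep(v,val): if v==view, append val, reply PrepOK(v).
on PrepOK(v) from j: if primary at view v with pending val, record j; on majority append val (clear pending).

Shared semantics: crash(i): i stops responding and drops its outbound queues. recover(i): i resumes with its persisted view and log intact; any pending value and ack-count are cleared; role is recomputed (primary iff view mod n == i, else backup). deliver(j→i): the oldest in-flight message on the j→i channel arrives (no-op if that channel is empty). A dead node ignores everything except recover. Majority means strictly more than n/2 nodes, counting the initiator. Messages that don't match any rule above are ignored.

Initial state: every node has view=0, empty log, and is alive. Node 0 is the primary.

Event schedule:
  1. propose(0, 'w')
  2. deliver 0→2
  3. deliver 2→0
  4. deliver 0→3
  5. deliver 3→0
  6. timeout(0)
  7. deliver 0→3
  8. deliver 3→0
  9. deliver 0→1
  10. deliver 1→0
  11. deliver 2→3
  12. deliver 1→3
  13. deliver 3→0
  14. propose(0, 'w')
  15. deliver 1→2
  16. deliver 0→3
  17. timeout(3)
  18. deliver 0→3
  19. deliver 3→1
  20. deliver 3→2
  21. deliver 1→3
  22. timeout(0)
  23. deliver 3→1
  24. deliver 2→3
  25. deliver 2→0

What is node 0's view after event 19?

1

e1 propose(0,'w'): ·
e2 deliver 0→2: 2[back,v=0,w]
e3 deliver 2→0: ·
e4 deliver 0→3: 3[back,v=0,w]
e5 deliver 3→0: 0[prim,v=0,w]
e6 timeout(0): 0[back,v=1,w]
e7 deliver 0→3: 3[back,v=1,w]
e8 deliver 3→0: ·
e9 deliver 0→1: 1[back,v=0,w]
e10 deliver 1→0: ·
e11 deliver 2→3: ·
e12 deliver 1→3: ·
e13 deliver 3→0: ·
e14 propose(0,'w'): ·
e15 deliver 1→2: ·
e16 deliver 0→3: ·
e17 timeout(3): 3[back,v=2,w]
e18 deliver 0→3: ·
e19 deliver 3→1: 1[back,v=2,w]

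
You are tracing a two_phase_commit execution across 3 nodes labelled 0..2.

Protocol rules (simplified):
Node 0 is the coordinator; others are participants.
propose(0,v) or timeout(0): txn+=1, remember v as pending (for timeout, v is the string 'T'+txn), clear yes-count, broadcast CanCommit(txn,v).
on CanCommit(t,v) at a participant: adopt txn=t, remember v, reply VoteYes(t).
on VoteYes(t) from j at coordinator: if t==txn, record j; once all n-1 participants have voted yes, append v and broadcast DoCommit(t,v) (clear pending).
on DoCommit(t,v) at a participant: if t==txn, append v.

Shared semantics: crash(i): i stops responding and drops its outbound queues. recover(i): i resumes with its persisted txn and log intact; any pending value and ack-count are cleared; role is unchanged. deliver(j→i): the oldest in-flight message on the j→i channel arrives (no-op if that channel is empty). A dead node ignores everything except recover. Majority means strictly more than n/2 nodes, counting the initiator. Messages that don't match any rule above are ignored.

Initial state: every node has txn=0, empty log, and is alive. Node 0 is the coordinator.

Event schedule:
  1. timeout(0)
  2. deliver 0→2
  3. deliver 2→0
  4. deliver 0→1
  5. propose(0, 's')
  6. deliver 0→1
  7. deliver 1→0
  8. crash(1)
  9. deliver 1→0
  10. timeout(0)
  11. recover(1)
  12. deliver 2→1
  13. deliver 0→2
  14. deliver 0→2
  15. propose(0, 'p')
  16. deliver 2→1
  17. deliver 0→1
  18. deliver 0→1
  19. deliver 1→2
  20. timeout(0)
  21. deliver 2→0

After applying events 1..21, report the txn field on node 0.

5

1. timeout(0):  <0:coor t1 ->
2. deliver 0→2:  <2:part t1 ->
3. deliver 2→0:  nop
4. deliver 0→1:  <1:part t1 ->
5. propose(0,'s'):  <0:coor t2 ->
6. deliver 0→1:  <1:part t2 ->
7. deliver 1→0:  nop
8. crash(1):  <1:✗part t2 ->
9. deliver 1→0:  nop
10. timeout(0):  <0:coor t3 ->
11. recover(1):  <1:part t2 ->
12. deliver 2→1:  nop
13. deliver 0→2:  <2:part t2 ->
14. deliver 0→2:  <2:part t3 ->
15. propose(0,'p'):  <0:coor t4 ->
16. deliver 2→1:  nop
17. deliver 0→1:  <1:part t3 ->
18. deliver 0→1:  <1:part t4 ->
19. deliver 1→2:  nop
20. timeout(0):  <0:coor t5 ->
21. deliver 2→0:  nop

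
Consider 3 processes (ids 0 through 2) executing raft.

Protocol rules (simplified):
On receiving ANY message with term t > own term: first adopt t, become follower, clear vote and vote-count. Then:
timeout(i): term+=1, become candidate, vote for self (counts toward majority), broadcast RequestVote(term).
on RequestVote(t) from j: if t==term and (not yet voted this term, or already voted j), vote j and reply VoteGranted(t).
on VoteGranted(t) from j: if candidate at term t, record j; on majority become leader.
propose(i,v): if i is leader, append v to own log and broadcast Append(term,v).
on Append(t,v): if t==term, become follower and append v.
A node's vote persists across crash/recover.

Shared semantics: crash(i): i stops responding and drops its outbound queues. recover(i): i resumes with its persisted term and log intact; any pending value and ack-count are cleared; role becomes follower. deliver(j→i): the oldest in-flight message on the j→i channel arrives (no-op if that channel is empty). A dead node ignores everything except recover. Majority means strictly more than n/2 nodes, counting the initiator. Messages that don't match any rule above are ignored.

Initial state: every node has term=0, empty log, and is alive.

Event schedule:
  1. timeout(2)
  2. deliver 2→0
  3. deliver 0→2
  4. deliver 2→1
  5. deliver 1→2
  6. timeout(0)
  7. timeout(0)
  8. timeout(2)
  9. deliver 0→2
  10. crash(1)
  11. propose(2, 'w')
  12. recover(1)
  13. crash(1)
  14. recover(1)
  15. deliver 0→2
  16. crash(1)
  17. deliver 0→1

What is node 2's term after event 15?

3

[1] timeout(2) → N2(cand t1 [-])
[2] deliver 2→0 → N0(foll t1 [-])
[3] deliver 0→2 → N2(lead t1 [-])
[4] deliver 2→1 → N1(foll t1 [-])
[5] deliver 1→2 → ∅
[6] timeout(0) → N0(cand t2 [-])
[7] timeout(0) → N0(cand t3 [-])
[8] timeout(2) → N2(cand t2 [-])
[9] deliver 0→2 → ∅
[10] crash(1) → N1(✗foll t1 [-])
[11] propose(2,'w') → ∅
[12] recover(1) → N1(foll t1 [-])
[13] crash(1) → N1(✗foll t1 [-])
[14] recover(1) → N1(foll t1 [-])
[15] deliver 0→2 → N2(foll t3 [-])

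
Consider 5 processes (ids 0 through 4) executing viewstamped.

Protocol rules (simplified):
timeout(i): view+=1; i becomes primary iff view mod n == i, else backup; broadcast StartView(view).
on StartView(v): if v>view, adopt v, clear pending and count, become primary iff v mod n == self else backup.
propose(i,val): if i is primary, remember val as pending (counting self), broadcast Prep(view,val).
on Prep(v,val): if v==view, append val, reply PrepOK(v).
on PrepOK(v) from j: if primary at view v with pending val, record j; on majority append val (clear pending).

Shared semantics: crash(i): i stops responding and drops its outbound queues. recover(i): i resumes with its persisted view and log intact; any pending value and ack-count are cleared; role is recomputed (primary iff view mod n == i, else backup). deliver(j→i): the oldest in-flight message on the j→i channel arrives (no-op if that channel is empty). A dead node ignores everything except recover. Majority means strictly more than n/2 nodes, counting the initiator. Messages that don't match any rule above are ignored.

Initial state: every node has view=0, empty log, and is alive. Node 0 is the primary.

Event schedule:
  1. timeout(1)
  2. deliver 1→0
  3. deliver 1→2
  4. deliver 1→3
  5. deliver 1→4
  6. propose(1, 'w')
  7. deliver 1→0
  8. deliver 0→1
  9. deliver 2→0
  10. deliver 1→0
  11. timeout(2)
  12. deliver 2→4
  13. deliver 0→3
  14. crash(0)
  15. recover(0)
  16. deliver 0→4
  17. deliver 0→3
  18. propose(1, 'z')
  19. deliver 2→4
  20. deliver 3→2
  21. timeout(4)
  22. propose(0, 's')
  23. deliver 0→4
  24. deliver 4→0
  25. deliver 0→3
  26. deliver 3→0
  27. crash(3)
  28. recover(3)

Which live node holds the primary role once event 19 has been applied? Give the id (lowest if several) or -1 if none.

step 1 timeout(1): 1={prim,v=1,log=-}
step 2 deliver 1→0: 0={back,v=1,log=-}
step 3 deliver 1→2: 2={back,v=1,log=-}
step 4 deliver 1→3: 3={back,v=1,log=-}
step 5 deliver 1→4: 4={back,v=1,log=-}
step 6 propose(1,'w'): —
step 7 deliver 1→0: 0={back,v=1,log=w}
step 8 deliver 0→1: —
step 9 deliver 2→0: —
step 10 deliver 1→0: —
step 11 timeout(2): 2={prim,v=2,log=-}
step 12 deliver 2→4: 4={back,v=2,log=-}
step 13 deliver 0→3: —
step 14 crash(0): 0={✗back,v=1,log=w}
step 15 recover(0): 0={back,v=1,log=w}
step 16 deliver 0→4: —
step 17 deliver 0→3: —
step 18 propose(1,'z'): —
step 19 deliver 2→4: —

1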